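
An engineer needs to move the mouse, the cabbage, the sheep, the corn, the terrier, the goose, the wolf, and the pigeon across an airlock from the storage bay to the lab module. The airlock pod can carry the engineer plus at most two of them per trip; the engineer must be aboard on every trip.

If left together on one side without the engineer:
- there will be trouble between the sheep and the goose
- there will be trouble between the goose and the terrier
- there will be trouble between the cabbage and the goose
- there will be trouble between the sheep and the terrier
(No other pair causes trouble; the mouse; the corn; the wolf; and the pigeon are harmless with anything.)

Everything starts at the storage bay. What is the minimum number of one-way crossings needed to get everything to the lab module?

13

Counting alone: the engineer can take at most 2 across per trip to the lab module, so moving all 8 needs at least 4 loaded trips out, with a return between consecutive ones — at least 7 crossings.
The safety rule pushes this higher. Following every safe sequence of crossings, the most of the 8 that can be at the lab module as the airlock pod arrives there on crossings 7, 9, 11 is 5, 6, 7 respectively — never all 8.
So no plan with fewer than 13 crossings exists, and this one achieves 13:
1. Engineer goes to the lab module with the goose and the sheep.  [the storage bay: the cabbage, the corn, the mouse, the pigeon, the terrier, the wolf | the lab module: the goose, the sheep]
2. Engineer goes back to the storage bay with the sheep.  [the storage bay: the cabbage, the corn, the mouse, the pigeon, the sheep, the terrier, the wolf | the lab module: the goose]
3. Engineer goes to the lab module with the mouse and the sheep.  [the storage bay: the cabbage, the corn, the pigeon, the terrier, the wolf | the lab module: the goose, the mouse, the sheep]
4. Engineer goes back to the storage bay with the sheep.  [the storage bay: the cabbage, the corn, the pigeon, the sheep, the terrier, the wolf | the lab module: the goose, the mouse]
5. Engineer goes to the lab module with the cabbage and the sheep.  [the storage bay: the corn, the pigeon, the terrier, the wolf | the lab module: the cabbage, the goose, the mouse, the sheep]
6. Engineer goes back to the storage bay with the goose.  [the storage bay: the corn, the goose, the pigeon, the terrier, the wolf | the lab module: the cabbage, the mouse, the sheep]
7. Engineer goes to the lab module with the corn and the terrier.  [the storage bay: the goose, the pigeon, the wolf | the lab module: the cabbage, the corn, the mouse, the sheep, the terrier]
8. Engineer goes back to the storage bay with the sheep.  [the storage bay: the goose, the pigeon, the sheep, the wolf | the lab module: the cabbage, the corn, the mouse, the terrier]
9. Engineer goes to the lab module with the sheep and the wolf.  [the storage bay: the goose, the pigeon | the lab module: the cabbage, the corn, the mouse, the sheep, the terrier, the wolf]
10. Engineer goes back to the storage bay with the sheep.  [the storage bay: the goose, the pigeon, the sheep | the lab module: the cabbage, the corn, the mouse, the terrier, the wolf]
11. Engineer goes to the lab module with the pigeon and the sheep.  [the storage bay: the goose | the lab module: the cabbage, the corn, the mouse, the pigeon, the sheep, the terrier, the wolf]
12. Engineer goes back to the storage bay with the sheep.  [the storage bay: the goose, the sheep | the lab module: the cabbage, the corn, the mouse, the pigeon, the terrier, the wolf]
13. Engineer goes to the lab module with the goose and the sheep.  [the storage bay: — | the lab module: the cabbage, the corn, the goose, the mouse, the pigeon, the sheep, the terrier, the wolf]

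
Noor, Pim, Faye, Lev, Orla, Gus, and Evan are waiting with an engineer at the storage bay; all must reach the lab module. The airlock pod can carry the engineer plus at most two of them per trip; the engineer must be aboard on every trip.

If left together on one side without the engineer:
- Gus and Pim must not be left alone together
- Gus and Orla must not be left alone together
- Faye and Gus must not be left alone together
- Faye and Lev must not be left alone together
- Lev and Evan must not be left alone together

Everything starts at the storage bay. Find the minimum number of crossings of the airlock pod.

9

Counting alone: the engineer can take at most 2 across per trip to the lab module, so moving all 7 needs at least 4 loaded trips out, with a return between consecutive ones — at least 7 crossings.
The safety rule pushes this higher. Following every safe sequence of crossings, the most of the 7 that can be at the lab module as the airlock pod arrives there on crossing 7 is 6 — never all 7.
So no plan with fewer than 9 crossings exists, and this one achieves 9:
1. Engineer goes to the lab module with Gus and Lev.  [the storage bay: Evan, Faye, Noor, Orla, Pim | the lab module: Gus, Lev]
2. Engineer goes back to the storage bay alone.  [the storage bay: Evan, Faye, Noor, Orla, Pim | the lab module: Gus, Lev]
3. Engineer goes to the lab module with Noor.  [the storage bay: Evan, Faye, Orla, Pim | the lab module: Gus, Lev, Noor]
4. Engineer goes back to the storage bay alone.  [the storage bay: Evan, Faye, Orla, Pim | the lab module: Gus, Lev, Noor]
5. Engineer goes to the lab module with Faye and Pim.  [the storage bay: Evan, Orla | the lab module: Faye, Gus, Lev, Noor, Pim]
6. Engineer goes back to the storage bay with Gus and Lev.  [the storage bay: Evan, Gus, Lev, Orla | the lab module: Faye, Noor, Pim]
7. Engineer goes to the lab module with Evan and Orla.  [the storage bay: Gus, Lev | the lab module: Evan, Faye, Noor, Orla, Pim]
8. Engineer goes back to the storage bay alone.  [the storage bay: Gus, Lev | the lab module: Evan, Faye, Noor, Orla, Pim]
9. Engineer goes to the lab module with Gus and Lev.  [the storage bay: — | the lab module: Evan, Faye, Gus, Lev, Noor, Orla, Pim]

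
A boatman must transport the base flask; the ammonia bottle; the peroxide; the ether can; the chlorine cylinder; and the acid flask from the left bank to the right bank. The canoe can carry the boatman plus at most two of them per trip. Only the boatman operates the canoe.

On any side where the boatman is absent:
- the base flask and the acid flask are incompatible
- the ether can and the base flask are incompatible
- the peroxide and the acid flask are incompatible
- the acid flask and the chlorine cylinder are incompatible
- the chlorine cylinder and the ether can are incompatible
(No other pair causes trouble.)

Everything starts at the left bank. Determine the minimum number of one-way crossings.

7

Counting alone: the boatman can take at most 2 across per trip to the right bank, so moving all 6 needs at least 3 loaded trips out, with a return between consecutive ones — at least 5 crossings.
The safety rule pushes this higher. Following every safe sequence of crossings, the most of the 6 that can be at the right bank as the canoe arrives there on crossing 5 is 5 — never all 6.
So no plan with fewer than 7 crossings exists, and this one achieves 7:
1. Boatman goes to the right bank with the acid flask and the ether can.  [the left bank: the ammonia bottle, the base flask, the chlorine cylinder, the peroxide | the right bank: the acid flask, the ether can]
2. Boatman goes back to the left bank alone.  [the left bank: the ammonia bottle, the base flask, the chlorine cylinder, the peroxide | the right bank: the acid flask, the ether can]
3. Boatman goes to the right bank with the ammonia bottle and the base flask.  [the left bank: the chlorine cylinder, the peroxide | the right bank: the acid flask, the ammonia bottle, the base flask, the ether can]
4. Boatman goes back to the left bank with the acid flask and the ether can.  [the left bank: the acid flask, the chlorine cylinder, the ether can, the peroxide | the right bank: the ammonia bottle, the base flask]
5. Boatman goes to the right bank with the chlorine cylinder and the peroxide.  [the left bank: the acid flask, the ether can | the right bank: the ammonia bottle, the base flask, the chlorine cylinder, the peroxide]
6. Boatman goes back to the left bank alone.  [the left bank: the acid flask, the ether can | the right bank: the ammonia bottle, the base flask, the chlorine cylinder, the peroxide]
7. Boatman goes to the right bank with the acid flask and the ether can.  [the left bank: — | the right bank: the acid flask, the ammonia bottle, the base flask, the chlorine cylinder, the ether can, the peroxide]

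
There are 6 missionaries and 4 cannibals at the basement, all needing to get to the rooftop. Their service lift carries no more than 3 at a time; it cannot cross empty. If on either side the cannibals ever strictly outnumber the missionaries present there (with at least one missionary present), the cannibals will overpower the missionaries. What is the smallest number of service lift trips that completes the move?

Counting alone: each trip to the rooftop takes at most 3 across and each return brings at least 1 back, so after t trips out (and t−1 returns) at most 3t − (t−1) of the 10 are across; that first reaches 10 at t = 5, so at least 9 crossings are needed.
The plan below uses exactly 9 crossings, so it is optimal:
1. 2 cannibals → the rooftop.  (the basement: 6M 2C; the rooftop: 0M 2C)
2. 1 cannibal ← the basement.  (the basement: 6M 3C; the rooftop: 0M 1C)
3. 3 cannibals → the rooftop.  (the basement: 6M 0C; the rooftop: 0M 4C)
4. 1 cannibal ← the basement.  (the basement: 6M 1C; the rooftop: 0M 3C)
5. 3 missionaries → the rooftop.  (the basement: 3M 1C; the rooftop: 3M 3C)
6. 1 cannibal ← the basement.  (the basement: 3M 2C; the rooftop: 3M 2C)
7. 1 missionary and 2 cannibals → the rooftop.  (the basement: 2M 0C; the rooftop: 4M 4C)
8. 1 cannibal ← the basement.  (the basement: 2M 1C; the rooftop: 4M 3C)
9. 2 missionaries and 1 cannibal → the rooftop.  (the basement: 0M 0C; the rooftop: 6M 4C)

9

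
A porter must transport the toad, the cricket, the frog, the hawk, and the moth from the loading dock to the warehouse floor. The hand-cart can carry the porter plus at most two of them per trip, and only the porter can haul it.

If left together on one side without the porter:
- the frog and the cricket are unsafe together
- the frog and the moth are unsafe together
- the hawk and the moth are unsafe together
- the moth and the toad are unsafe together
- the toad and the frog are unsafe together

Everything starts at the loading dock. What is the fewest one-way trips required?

7

Counting alone: the porter can take at most 2 across per trip to the warehouse floor, so moving all 5 needs at least 3 loaded trips out, with a return between consecutive ones — at least 5 crossings.
The safety rule pushes this higher. Following every safe sequence of crossings, the most of the 5 that can be at the warehouse floor as the hand-cart arrives there on crossing 5 is 4 — never all 5.
So no plan with fewer than 7 crossings exists, and this one achieves 7:
1. Porter goes to the warehouse floor with the frog and the moth.  [the loading dock: the cricket, the hawk, the toad | the warehouse floor: the frog, the moth]
2. Porter goes back to the loading dock with the frog.  [the loading dock: the cricket, the frog, the hawk, the toad | the warehouse floor: the moth]
3. Porter goes to the warehouse floor with the cricket and the toad.  [the loading dock: the frog, the hawk | the warehouse floor: the cricket, the moth, the toad]
4. Porter goes back to the loading dock with the toad.  [the loading dock: the frog, the hawk, the toad | the warehouse floor: the cricket, the moth]
5. Porter goes to the warehouse floor with the hawk and the toad.  [the loading dock: the frog | the warehouse floor: the cricket, the hawk, the moth, the toad]
6. Porter goes back to the loading dock with the moth.  [the loading dock: the frog, the moth | the warehouse floor: the cricket, the hawk, the toad]
7. Porter goes to the warehouse floor with the frog and the moth.  [the loading dock: — | the warehouse floor: the cricket, the frog, the hawk, the moth, the toad]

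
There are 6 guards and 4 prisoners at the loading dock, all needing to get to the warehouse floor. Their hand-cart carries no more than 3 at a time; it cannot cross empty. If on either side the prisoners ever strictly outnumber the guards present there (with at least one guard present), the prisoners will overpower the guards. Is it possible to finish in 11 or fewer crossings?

Yes — this plan uses 9 crossings (≤ 11):
1. 2 prisoners → the warehouse floor.  (the loading dock: 6G 2P; the warehouse floor: 0G 2P)
2. 1 prisoner ← the loading dock.  (the loading dock: 6G 3P; the warehouse floor: 0G 1P)
3. 3 prisoners → the warehouse floor.  (the loading dock: 6G 0P; the warehouse floor: 0G 4P)
4. 1 prisoner ← the loading dock.  (the loading dock: 6G 1P; the warehouse floor: 0G 3P)
5. 3 guards → the warehouse floor.  (the loading dock: 3G 1P; the warehouse floor: 3G 3P)
6. 1 prisoner ← the loading dock.  (the loading dock: 3G 2P; the warehouse floor: 3G 2P)
7. 1 guard and 2 prisoners → the warehouse floor.  (the loading dock: 2G 0P; the warehouse floor: 4G 4P)
8. 1 prisoner ← the loading dock.  (the loading dock: 2G 1P; the warehouse floor: 4G 3P)
9. 2 guards and 1 prisoner → the warehouse floor.  (the loading dock: 0G 0P; the warehouse floor: 6G 4P)

Yes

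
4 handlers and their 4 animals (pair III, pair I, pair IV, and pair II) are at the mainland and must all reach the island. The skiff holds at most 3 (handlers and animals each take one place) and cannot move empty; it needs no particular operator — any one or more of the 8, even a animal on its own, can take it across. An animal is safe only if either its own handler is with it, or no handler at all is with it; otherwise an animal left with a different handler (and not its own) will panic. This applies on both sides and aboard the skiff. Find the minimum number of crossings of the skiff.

9

Counting alone: each trip to the island takes at most 3 across and each return brings at least 1 back, so after t trips out (and t−1 returns) at most 3t − (t−1) of the 8 are across; that first reaches 8 at t = 4, so at least 7 crossings are needed.
The safety rule pushes this higher. Following every safe sequence of crossings, the most of the 8 that can be at the island as the skiff arrives there on crossing 7 is 7 — never all 8.
So no plan with fewer than 9 crossings exists, and this one achieves 9:
1. animal III and handler III cross → the island.
2. handler III crosses ← the mainland.
3. animal I, handler I, and handler III cross → the island.
4. animal III and handler III cross ← the mainland.
5. handler II, handler III, and handler IV cross → the island.
6. animal I crosses ← the mainland.
7. animal I and animal III cross → the island.
8. animal III crosses ← the mainland.
9. animal II, animal III, and animal IV cross → the island.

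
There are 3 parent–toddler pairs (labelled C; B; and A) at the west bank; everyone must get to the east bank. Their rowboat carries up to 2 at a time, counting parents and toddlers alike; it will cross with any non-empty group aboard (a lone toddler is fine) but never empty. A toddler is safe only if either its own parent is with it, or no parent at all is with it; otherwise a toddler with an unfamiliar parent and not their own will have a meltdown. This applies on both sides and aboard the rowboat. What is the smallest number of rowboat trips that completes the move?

11

Counting alone: each trip to the east bank takes at most 2 across and each return brings at least 1 back, so after t trips out (and t−1 returns) at most 2t − (t−1) of the 6 are across; that first reaches 6 at t = 5, so at least 9 crossings are needed.
The safety rule pushes this higher. Following every safe sequence of crossings, the most of the 6 that can be at the east bank as the rowboat arrives there on crossing 9 is 5 — never all 6.
So no plan with fewer than 11 crossings exists, and this one achieves 11:
1. parent C and toddler C cross → the east bank.
2. parent C crosses ← the west bank.
3. toddler A and toddler B cross → the east bank.
4. toddler C crosses ← the west bank.
5. parent A and parent B cross → the east bank.
6. parent B and toddler B cross ← the west bank.
7. parent B and parent C cross → the east bank.
8. toddler A crosses ← the west bank.
9. toddler B and toddler C cross → the east bank.
10. parent A crosses ← the west bank.
11. parent A and toddler A cross → the east bank.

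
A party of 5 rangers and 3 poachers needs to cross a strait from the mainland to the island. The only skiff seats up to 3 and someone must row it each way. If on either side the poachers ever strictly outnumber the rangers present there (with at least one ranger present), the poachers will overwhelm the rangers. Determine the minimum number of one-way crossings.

7

Counting alone: each trip to the island takes at most 3 across and each return brings at least 1 back, so after t trips out (and t−1 returns) at most 3t − (t−1) of the 8 are across; that first reaches 8 at t = 4, so at least 7 crossings are needed.
The plan below uses exactly 7 crossings, so it is optimal:
1. 2 poachers → the island.  (the mainland: 5R 1P; the island: 0R 2P)
2. 1 poacher ← the mainland.  (the mainland: 5R 2P; the island: 0R 1P)
3. 2 rangers and 1 poacher → the island.  (the mainland: 3R 1P; the island: 2R 2P)
4. 1 poacher ← the mainland.  (the mainland: 3R 2P; the island: 2R 1P)
5. 1 ranger and 2 poachers → the island.  (the mainland: 2R 0P; the island: 3R 3P)
6. 1 poacher ← the mainland.  (the mainland: 2R 1P; the island: 3R 2P)
7. 2 rangers and 1 poacher → the island.  (the mainland: 0R 0P; the island: 5R 3P)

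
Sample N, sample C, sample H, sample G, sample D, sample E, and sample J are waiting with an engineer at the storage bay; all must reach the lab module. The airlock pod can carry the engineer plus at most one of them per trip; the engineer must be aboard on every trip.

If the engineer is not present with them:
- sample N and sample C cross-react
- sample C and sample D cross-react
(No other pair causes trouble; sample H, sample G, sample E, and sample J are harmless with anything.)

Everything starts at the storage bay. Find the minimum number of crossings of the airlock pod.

Counting alone: the engineer can take at most 1 across per trip to the lab module, so moving all 7 needs at least 7 loaded trips out, with a return between consecutive ones — at least 13 crossings.
The safety rule pushes this higher. Following every safe sequence of crossings, the most of the 7 that can be at the lab module as the airlock pod arrives there on crossing 13 is 6 — never all 7.
So no plan with fewer than 15 crossings exists, and this one achieves 15:
1. Engineer goes to the lab module with sample C.
2. Engineer goes back to the storage bay alone.
3. Engineer goes to the lab module with sample N.
4. Engineer goes back to the storage bay with sample C.
5. Engineer goes to the lab module with sample D.
6. Engineer goes back to the storage bay alone.
7. Engineer goes to the lab module with sample H.
8. Engineer goes back to the storage bay alone.
9. Engineer goes to the lab module with sample G.
10. Engineer goes back to the storage bay alone.
11. Engineer goes to the lab module with sample E.
12. Engineer goes back to the storage bay alone.
13. Engineer goes to the lab module with sample J.
14. Engineer goes back to the storage bay alone.
15. Engineer goes to the lab module with sample C.

15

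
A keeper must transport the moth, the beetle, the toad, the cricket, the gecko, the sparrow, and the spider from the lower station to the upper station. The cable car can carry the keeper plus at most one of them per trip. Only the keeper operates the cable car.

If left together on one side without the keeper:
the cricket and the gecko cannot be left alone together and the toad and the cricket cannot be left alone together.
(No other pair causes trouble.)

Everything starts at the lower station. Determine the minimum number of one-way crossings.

15

Counting alone: the keeper can take at most 1 across per trip to the upper station, so moving all 7 needs at least 7 loaded trips out, with a return between consecutive ones — at least 13 crossings.
The safety rule pushes this higher. Following every safe sequence of crossings, the most of the 7 that can be at the upper station as the cable car arrives there on crossing 13 is 6 — never all 7.
So no plan with fewer than 15 crossings exists, and this one achieves 15:
1. Keeper goes to the upper station with the cricket.
2. Keeper goes back to the lower station alone.
3. Keeper goes to the upper station with the moth.
4. Keeper goes back to the lower station alone.
5. Keeper goes to the upper station with the beetle.
6. Keeper goes back to the lower station alone.
7. Keeper goes to the upper station with the toad.
8. Keeper goes back to the lower station with the cricket.
9. Keeper goes to the upper station with the gecko.
10. Keeper goes back to the lower station alone.
11. Keeper goes to the upper station with the sparrow.
12. Keeper goes back to the lower station alone.
13. Keeper goes to the upper station with the spider.
14. Keeper goes back to the lower station alone.
15. Keeper goes to the upper station with the cricket.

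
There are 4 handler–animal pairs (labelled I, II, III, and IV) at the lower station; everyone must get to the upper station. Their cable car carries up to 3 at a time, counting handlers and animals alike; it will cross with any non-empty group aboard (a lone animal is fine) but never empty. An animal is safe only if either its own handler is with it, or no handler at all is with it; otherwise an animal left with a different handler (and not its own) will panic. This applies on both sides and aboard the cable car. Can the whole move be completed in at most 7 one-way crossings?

No

Counting alone: each trip to the upper station takes at most 3 across and each return brings at least 1 back, so after t trips out (and t−1 returns) at most 3t − (t−1) of the 8 are across; that first reaches 8 at t = 4, so at least 7 crossings are needed.
The safety rule pushes this higher. Following every safe sequence of crossings, the most of the 8 that can be at the upper station as the cable car arrives there on crossing 7 is 7 — never all 8.
So the move cannot be finished within 7 crossings. (The shortest complete plan takes 9:)
1. animal I and handler I cross → the upper station.
2. handler I crosses ← the lower station.
3. animal II, handler I, and handler II cross → the upper station.
4. animal I and handler I cross ← the lower station.
5. handler I, handler III, and handler IV cross → the upper station.
6. animal II crosses ← the lower station.
7. animal I and animal II cross → the upper station.
8. animal I crosses ← the lower station.
9. animal I, animal III, and animal IV cross → the upper station.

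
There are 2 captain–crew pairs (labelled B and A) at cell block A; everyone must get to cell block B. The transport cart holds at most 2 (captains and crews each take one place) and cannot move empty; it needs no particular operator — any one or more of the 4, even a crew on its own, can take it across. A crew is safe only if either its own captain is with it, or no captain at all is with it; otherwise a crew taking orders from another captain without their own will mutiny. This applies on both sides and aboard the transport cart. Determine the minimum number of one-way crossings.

Counting alone: each trip to cell block B takes at most 2 across and each return brings at least 1 back, so after t trips out (and t−1 returns) at most 2t − (t−1) of the 4 are across; that first reaches 4 at t = 3, so at least 5 crossings are needed.
The plan below uses exactly 5 crossings, so it is optimal:
1. captain B and crew B cross → cell block B.
2. captain B crosses ← cell block A.
3. captain A and captain B cross → cell block B.
4. captain A crosses ← cell block A.
5. captain A and crew A cross → cell block B.

5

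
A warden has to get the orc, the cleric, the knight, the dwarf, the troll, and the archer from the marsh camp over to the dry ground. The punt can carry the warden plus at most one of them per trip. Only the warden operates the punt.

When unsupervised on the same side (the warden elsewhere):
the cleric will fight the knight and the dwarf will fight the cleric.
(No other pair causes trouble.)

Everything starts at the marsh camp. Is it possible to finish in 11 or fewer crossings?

No

Counting alone: the warden can take at most 1 across per trip to the dry ground, so moving all 6 needs at least 6 loaded trips out, with a return between consecutive ones — at least 11 crossings.
The safety rule pushes this higher. Following every safe sequence of crossings, the most of the 6 that can be at the dry ground as the punt arrives there on crossing 11 is 5 — never all 6.
So the move cannot be finished within 11 crossings. (The shortest complete plan takes 13:)
1. Warden goes to the dry ground with the cleric.  [the marsh camp: the archer, the dwarf, the knight, the orc, the troll | the dry ground: the cleric]
2. Warden goes back to the marsh camp alone.  [the marsh camp: the archer, the dwarf, the knight, the orc, the troll | the dry ground: the cleric]
3. Warden goes to the dry ground with the orc.  [the marsh camp: the archer, the dwarf, the knight, the troll | the dry ground: the cleric, the orc]
4. Warden goes back to the marsh camp alone.  [the marsh camp: the archer, the dwarf, the knight, the troll | the dry ground: the cleric, the orc]
5. Warden goes to the dry ground with the knight.  [the marsh camp: the archer, the dwarf, the troll | the dry ground: the cleric, the knight, the orc]
6. Warden goes back to the marsh camp with the cleric.  [the marsh camp: the archer, the cleric, the dwarf, the troll | the dry ground: the knight, the orc]
7. Warden goes to the dry ground with the dwarf.  [the marsh camp: the archer, the cleric, the troll | the dry ground: the dwarf, the knight, the orc]
8. Warden goes back to the marsh camp alone.  [the marsh camp: the archer, the cleric, the troll | the dry ground: the dwarf, the knight, the orc]
9. Warden goes to the dry ground with the troll.  [the marsh camp: the archer, the cleric | the dry ground: the dwarf, the knight, the orc, the troll]
10. Warden goes back to the marsh camp alone.  [the marsh camp: the archer, the cleric | the dry ground: the dwarf, the knight, the orc, the troll]
11. Warden goes to the dry ground with the archer.  [the marsh camp: the cleric | the dry ground: the archer, the dwarf, the knight, the orc, the troll]
12. Warden goes back to the marsh camp alone.  [the marsh camp: the cleric | the dry ground: the archer, the dwarf, the knight, the orc, the troll]
13. Warden goes to the dry ground with the cleric.  [the marsh camp: — | the dry ground: the archer, the cleric, the dwarf, the knight, the orc, the troll]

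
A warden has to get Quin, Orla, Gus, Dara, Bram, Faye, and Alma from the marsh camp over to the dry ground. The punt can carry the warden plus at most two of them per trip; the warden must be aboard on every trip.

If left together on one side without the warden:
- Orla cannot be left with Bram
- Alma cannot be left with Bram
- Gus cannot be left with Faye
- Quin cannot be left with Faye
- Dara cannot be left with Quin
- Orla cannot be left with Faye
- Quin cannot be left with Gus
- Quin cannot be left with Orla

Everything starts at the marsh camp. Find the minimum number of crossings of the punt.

Whatever the first load, the items left behind include a forbidden pair without the warden. No opening move is safe, so no plan exists.

impossible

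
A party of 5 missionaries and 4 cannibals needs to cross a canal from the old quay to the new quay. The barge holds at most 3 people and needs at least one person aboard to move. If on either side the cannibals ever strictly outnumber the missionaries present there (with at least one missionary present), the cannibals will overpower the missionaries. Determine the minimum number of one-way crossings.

7

Counting alone: each trip to the new quay takes at most 3 across and each return brings at least 1 back, so after t trips out (and t−1 returns) at most 3t − (t−1) of the 9 are across; that first reaches 9 at t = 4, so at least 7 crossings are needed.
The plan below uses exactly 7 crossings, so it is optimal:
1. 3 cannibals → the new quay.  (the old quay: 5M 1C; the new quay: 0M 3C)
2. 1 cannibal ← the old quay.  (the old quay: 5M 2C; the new quay: 0M 2C)
3. 3 missionaries → the new quay.  (the old quay: 2M 2C; the new quay: 3M 2C)
4. 1 missionary ← the old quay.  (the old quay: 3M 2C; the new quay: 2M 2C)
5. 2 missionaries and 1 cannibal → the new quay.  (the old quay: 1M 1C; the new quay: 4M 3C)
6. 1 missionary ← the old quay.  (the old quay: 2M 1C; the new quay: 3M 3C)
7. 2 missionaries and 1 cannibal → the new quay.  (the old quay: 0M 0C; the new quay: 5M 4C)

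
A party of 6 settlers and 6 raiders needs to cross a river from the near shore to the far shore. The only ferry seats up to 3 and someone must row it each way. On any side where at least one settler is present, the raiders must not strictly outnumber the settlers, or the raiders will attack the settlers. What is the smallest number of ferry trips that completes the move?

Following every safe sequence of crossings from the start, the most of the 12 that can be at the far shore as the ferry arrives there on crossings 1, 3, 5 is 3, 5, 6 respectively; the best ever achieved is 6 of 12.
From crossing 7 on, no configuration arises that was not already reachable earlier: only 17 distinct safe configurations (who is on which side, and where the ferry is) can ever be reached, none of them has everyone across, and every continuation just revisits them. They are: 0 settlers + 0 raiders across (ferry back at the start); 0 settlers + 1 raider across (ferry there); 0 settlers + 1 raider across (ferry back at the start); 0 settlers + 2 raiders across (ferry there); 0 settlers + 2 raiders across (ferry back at the start); 0 settlers + 3 raiders across (ferry there); 0 settlers + 3 raiders across (ferry back at the start); 0 settlers + 4 raiders across (ferry there); 0 settlers + 4 raiders across (ferry back at the start); 0 settlers + 5 raiders across (ferry there); 0 settlers + 5 raiders across (ferry back at the start); 0 settlers + 6 raiders across (ferry there); 1 settler + 1 raider across (ferry there); 1 settler + 1 raider across (ferry back at the start); 2 settlers + 2 raiders across (ferry there); 2 settlers + 2 raiders across (ferry back at the start); 3 settlers + 3 raiders across (ferry there). So no valid plan exists.

impossible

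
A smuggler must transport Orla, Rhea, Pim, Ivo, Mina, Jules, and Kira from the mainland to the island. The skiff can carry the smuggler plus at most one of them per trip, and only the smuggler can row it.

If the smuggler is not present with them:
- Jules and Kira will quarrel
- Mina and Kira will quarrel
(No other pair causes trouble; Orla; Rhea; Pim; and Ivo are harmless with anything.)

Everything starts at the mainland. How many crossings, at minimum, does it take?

15

Counting alone: the smuggler can take at most 1 across per trip to the island, so moving all 7 needs at least 7 loaded trips out, with a return between consecutive ones — at least 13 crossings.
The safety rule pushes this higher. Following every safe sequence of crossings, the most of the 7 that can be at the island as the skiff arrives there on crossing 13 is 6 — never all 7.
So no plan with fewer than 15 crossings exists, and this one achieves 15:
1. Smuggler goes to the island with Kira.  [the mainland: Ivo, Jules, Mina, Orla, Pim, Rhea | the island: Kira]
2. Smuggler goes back to the mainland alone.  [the mainland: Ivo, Jules, Mina, Orla, Pim, Rhea | the island: Kira]
3. Smuggler goes to the island with Orla.  [the mainland: Ivo, Jules, Mina, Pim, Rhea | the island: Kira, Orla]
4. Smuggler goes back to the mainland alone.  [the mainland: Ivo, Jules, Mina, Pim, Rhea | the island: Kira, Orla]
5. Smuggler goes to the island with Rhea.  [the mainland: Ivo, Jules, Mina, Pim | the island: Kira, Orla, Rhea]
6. Smuggler goes back to the mainland alone.  [the mainland: Ivo, Jules, Mina, Pim | the island: Kira, Orla, Rhea]
7. Smuggler goes to the island with Pim.  [the mainland: Ivo, Jules, Mina | the island: Kira, Orla, Pim, Rhea]
8. Smuggler goes back to the mainland alone.  [the mainland: Ivo, Jules, Mina | the island: Kira, Orla, Pim, Rhea]
9. Smuggler goes to the island with Ivo.  [the mainland: Jules, Mina | the island: Ivo, Kira, Orla, Pim, Rhea]
10. Smuggler goes back to the mainland alone.  [the mainland: Jules, Mina | the island: Ivo, Kira, Orla, Pim, Rhea]
11. Smuggler goes to the island with Mina.  [the mainland: Jules | the island: Ivo, Kira, Mina, Orla, Pim, Rhea]
12. Smuggler goes back to the mainland with Kira.  [the mainland: Jules, Kira | the island: Ivo, Mina, Orla, Pim, Rhea]
13. Smuggler goes to the island with Jules.  [the mainland: Kira | the island: Ivo, Jules, Mina, Orla, Pim, Rhea]
14. Smuggler goes back to the mainland alone.  [the mainland: Kira | the island: Ivo, Jules, Mina, Orla, Pim, Rhea]
15. Smuggler goes to the island with Kira.  [the mainland: — | the island: Ivo, Jules, Kira, Mina, Orla, Pim, Rhea]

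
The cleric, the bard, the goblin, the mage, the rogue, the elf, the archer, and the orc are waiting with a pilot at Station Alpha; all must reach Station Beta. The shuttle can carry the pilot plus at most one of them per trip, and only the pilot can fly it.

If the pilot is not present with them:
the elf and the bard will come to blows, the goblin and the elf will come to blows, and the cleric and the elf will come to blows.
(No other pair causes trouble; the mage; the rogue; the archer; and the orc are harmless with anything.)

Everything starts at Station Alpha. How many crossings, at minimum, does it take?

Following every safe sequence of crossings from the start, the most of the 8 that can be at Station Beta as the shuttle arrives there on crossings 1, 3, 5, 7, 9, 11 is 1, 2, 3, 4, 5, 6 respectively; the best ever achieved is 6 of 8.
From crossing 13 on, no configuration arises that was not already reachable earlier: only 144 distinct safe configurations (who is on which side, and where the shuttle is) can ever be reached, none of them has everyone across, and every continuation just revisits them. So no valid plan exists.

impossible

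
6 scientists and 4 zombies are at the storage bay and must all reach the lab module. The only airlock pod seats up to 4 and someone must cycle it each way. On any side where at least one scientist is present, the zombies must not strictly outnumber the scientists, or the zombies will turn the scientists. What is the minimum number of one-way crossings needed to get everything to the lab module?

5

Counting alone: each trip to the lab module takes at most 4 across and each return brings at least 1 back, so after t trips out (and t−1 returns) at most 4t − (t−1) of the 10 are across; that first reaches 10 at t = 3, so at least 5 crossings are needed.
The plan below uses exactly 5 crossings, so it is optimal:
1. 4 zombies → the lab module.  (the storage bay: 6S 0Z; the lab module: 0S 4Z)
2. 1 zombie ← the storage bay.  (the storage bay: 6S 1Z; the lab module: 0S 3Z)
3. 4 scientists → the lab module.  (the storage bay: 2S 1Z; the lab module: 4S 3Z)
4. 1 zombie ← the storage bay.  (the storage bay: 2S 2Z; the lab module: 4S 2Z)
5. 2 scientists and 2 zombies → the lab module.  (the storage bay: 0S 0Z; the lab module: 6S 4Z)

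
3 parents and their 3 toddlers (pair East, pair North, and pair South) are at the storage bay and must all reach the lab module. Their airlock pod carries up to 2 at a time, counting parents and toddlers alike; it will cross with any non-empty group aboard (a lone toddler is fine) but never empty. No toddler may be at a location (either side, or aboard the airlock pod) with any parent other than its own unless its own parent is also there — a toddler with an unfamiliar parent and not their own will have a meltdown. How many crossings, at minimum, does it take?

11

Counting alone: each trip to the lab module takes at most 2 across and each return brings at least 1 back, so after t trips out (and t−1 returns) at most 2t − (t−1) of the 6 are across; that first reaches 6 at t = 5, so at least 9 crossings are needed.
The safety rule pushes this higher. Following every safe sequence of crossings, the most of the 6 that can be at the lab module as the airlock pod arrives there on crossing 9 is 5 — never all 6.
So no plan with fewer than 11 crossings exists, and this one achieves 11:
1. parent East and toddler East cross → the lab module.
2. parent East crosses ← the storage bay.
3. toddler North and toddler South cross → the lab module.
4. toddler East crosses ← the storage bay.
5. parent North and parent South cross → the lab module.
6. parent North and toddler North cross ← the storage bay.
7. parent East and parent North cross → the lab module.
8. toddler South crosses ← the storage bay.
9. toddler East and toddler North cross → the lab module.
10. parent South crosses ← the storage bay.
11. parent South and toddler South cross → the lab module.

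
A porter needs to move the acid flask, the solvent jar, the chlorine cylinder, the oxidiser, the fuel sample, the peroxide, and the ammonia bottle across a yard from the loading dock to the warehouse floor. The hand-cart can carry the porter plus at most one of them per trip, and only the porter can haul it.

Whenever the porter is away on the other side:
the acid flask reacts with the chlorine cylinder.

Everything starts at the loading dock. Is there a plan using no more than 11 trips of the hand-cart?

Counting alone: the porter can take at most 1 across per trip to the warehouse floor, so moving all 7 needs at least 7 loaded trips out, with a return between consecutive ones — at least 13 crossings.
Since 11 < 13, 11 crossings cannot be enough. (The shortest complete plan in fact takes 13:)
1. Porter goes to the warehouse floor with the acid flask.  [the loading dock: the ammonia bottle, the chlorine cylinder, the fuel sample, the oxidiser, the peroxide, the solvent jar | the warehouse floor: the acid flask]
2. Porter goes back to the loading dock alone.  [the loading dock: the ammonia bottle, the chlorine cylinder, the fuel sample, the oxidiser, the peroxide, the solvent jar | the warehouse floor: the acid flask]
3. Porter goes to the warehouse floor with the solvent jar.  [the loading dock: the ammonia bottle, the chlorine cylinder, the fuel sample, the oxidiser, the peroxide | the warehouse floor: the acid flask, the solvent jar]
4. Porter goes back to the loading dock alone.  [the loading dock: the ammonia bottle, the chlorine cylinder, the fuel sample, the oxidiser, the peroxide | the warehouse floor: the acid flask, the solvent jar]
5. Porter goes to the warehouse floor with the oxidiser.  [the loading dock: the ammonia bottle, the chlorine cylinder, the fuel sample, the peroxide | the warehouse floor: the acid flask, the oxidiser, the solvent jar]
6. Porter goes back to the loading dock alone.  [the loading dock: the ammonia bottle, the chlorine cylinder, the fuel sample, the peroxide | the warehouse floor: the acid flask, the oxidiser, the solvent jar]
7. Porter goes to the warehouse floor with the fuel sample.  [the loading dock: the ammonia bottle, the chlorine cylinder, the peroxide | the warehouse floor: the acid flask, the fuel sample, the oxidiser, the solvent jar]
8. Porter goes back to the loading dock alone.  [the loading dock: the ammonia bottle, the chlorine cylinder, the peroxide | the warehouse floor: the acid flask, the fuel sample, the oxidiser, the solvent jar]
9. Porter goes to the warehouse floor with the peroxide.  [the loading dock: the ammonia bottle, the chlorine cylinder | the warehouse floor: the acid flask, the fuel sample, the oxidiser, the peroxide, the solvent jar]
10. Porter goes back to the loading dock alone.  [the loading dock: the ammonia bottle, the chlorine cylinder | the warehouse floor: the acid flask, the fuel sample, the oxidiser, the peroxide, the solvent jar]
11. Porter goes to the warehouse floor with the ammonia bottle.  [the loading dock: the chlorine cylinder | the warehouse floor: the acid flask, the ammonia bottle, the fuel sample, the oxidiser, the peroxide, the solvent jar]
12. Porter goes back to the loading dock alone.  [the loading dock: the chlorine cylinder | the warehouse floor: the acid flask, the ammonia bottle, the fuel sample, the oxidiser, the peroxide, the solvent jar]
13. Porter goes to the warehouse floor with the chlorine cylinder.  [the loading dock: — | the warehouse floor: the acid flask, the ammonia bottle, the chlorine cylinder, the fuel sample, the oxidiser, the peroxide, the solvent jar]

No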